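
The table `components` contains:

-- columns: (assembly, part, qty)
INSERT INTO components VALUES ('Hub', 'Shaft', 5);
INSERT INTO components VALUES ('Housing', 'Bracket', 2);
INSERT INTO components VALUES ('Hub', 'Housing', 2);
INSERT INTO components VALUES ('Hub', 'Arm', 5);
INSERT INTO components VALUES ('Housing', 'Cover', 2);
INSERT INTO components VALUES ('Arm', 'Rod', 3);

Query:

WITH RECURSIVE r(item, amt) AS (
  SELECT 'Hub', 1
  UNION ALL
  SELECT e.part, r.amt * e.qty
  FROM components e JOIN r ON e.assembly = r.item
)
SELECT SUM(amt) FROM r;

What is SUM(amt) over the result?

Base: (Hub, amt=1).
Iteration 1: components of {Hub} -> Arm = 1*5 = 5, Housing = 1*2 = 2, Shaft = 1*5 = 5.
Iteration 2: components of {Arm,Housing,Shaft} -> Bracket = 2*2 = 4, Cover = 2*2 = 4, Rod = 5*3 = 15.
Iteration 3: no further components; recursion stops.
SUM(amt) = 1 + 2 + 5 + 5 + 4 + 4 + 15 = 36.

36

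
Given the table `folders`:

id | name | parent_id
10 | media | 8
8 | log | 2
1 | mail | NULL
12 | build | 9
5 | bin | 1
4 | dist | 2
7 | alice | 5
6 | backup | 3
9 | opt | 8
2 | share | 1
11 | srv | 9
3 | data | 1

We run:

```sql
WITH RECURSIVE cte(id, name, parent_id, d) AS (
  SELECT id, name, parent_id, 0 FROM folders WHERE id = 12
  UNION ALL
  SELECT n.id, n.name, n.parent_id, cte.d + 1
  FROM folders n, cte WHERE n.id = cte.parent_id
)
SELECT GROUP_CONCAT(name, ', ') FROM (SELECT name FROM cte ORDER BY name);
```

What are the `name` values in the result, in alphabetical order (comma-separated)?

build, log, mail, opt, share

Base: id=12 (build), parent_id=9, d 0.
Iteration 1: join on id=9 -> opt (id 9, parent_id=8, d 1).
Iteration 2: join on id=8 -> log (id 8, parent_id=2, d 2).
Iteration 3: join on id=2 -> share (id 2, parent_id=1, d 3).
Iteration 4: join on id=1 -> mail (id 1, parent_id=NULL, d 4).
Iteration 5: parent_id is NULL; no match; recursion stops.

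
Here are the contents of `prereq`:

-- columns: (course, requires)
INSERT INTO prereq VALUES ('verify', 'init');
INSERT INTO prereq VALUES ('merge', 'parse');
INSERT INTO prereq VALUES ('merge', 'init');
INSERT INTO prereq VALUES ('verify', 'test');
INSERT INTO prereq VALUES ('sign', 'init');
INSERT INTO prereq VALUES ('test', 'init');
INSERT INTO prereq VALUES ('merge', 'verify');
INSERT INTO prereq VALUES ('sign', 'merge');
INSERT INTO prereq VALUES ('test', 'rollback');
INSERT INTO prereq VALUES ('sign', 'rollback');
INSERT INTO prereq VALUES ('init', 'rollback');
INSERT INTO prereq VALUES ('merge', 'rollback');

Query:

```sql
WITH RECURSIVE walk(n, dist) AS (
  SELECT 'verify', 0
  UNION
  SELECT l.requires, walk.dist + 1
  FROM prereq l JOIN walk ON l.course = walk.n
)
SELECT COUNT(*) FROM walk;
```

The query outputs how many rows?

6

Base: (verify, dist=0).
Iteration 1: edges from {verify} -> (init, dist=1), (test, dist=1).
Iteration 2: edges from {init,test} -> (init, dist=2), (rollback, dist=2). [UNION drops 1 duplicate row(s)]
Iteration 3: edges from {init,rollback} -> (rollback, dist=3).
Iteration 4: no outgoing edges from {rollback}; recursion stops.
Total rows emitted: 6.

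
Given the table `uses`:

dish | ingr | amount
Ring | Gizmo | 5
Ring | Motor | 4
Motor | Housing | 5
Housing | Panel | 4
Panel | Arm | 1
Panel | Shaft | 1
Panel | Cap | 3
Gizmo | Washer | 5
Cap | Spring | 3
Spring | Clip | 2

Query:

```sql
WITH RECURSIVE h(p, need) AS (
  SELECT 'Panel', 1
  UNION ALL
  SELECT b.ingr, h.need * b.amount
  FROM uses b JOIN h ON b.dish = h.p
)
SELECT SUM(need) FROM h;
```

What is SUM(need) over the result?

Base: (Panel, need=1).
Iteration 1: components of {Panel} -> Arm = 1*1 = 1, Cap = 1*3 = 3, Shaft = 1*1 = 1.
Iteration 2: components of {Arm,Cap,Shaft} -> Spring = 3*3 = 9.
Iteration 3: components of {Spring} -> Clip = 9*2 = 18.
Iteration 4: no further components; recursion stops.
SUM(need) = 1 + 1 + 1 + 3 + 9 + 18 = 33.

33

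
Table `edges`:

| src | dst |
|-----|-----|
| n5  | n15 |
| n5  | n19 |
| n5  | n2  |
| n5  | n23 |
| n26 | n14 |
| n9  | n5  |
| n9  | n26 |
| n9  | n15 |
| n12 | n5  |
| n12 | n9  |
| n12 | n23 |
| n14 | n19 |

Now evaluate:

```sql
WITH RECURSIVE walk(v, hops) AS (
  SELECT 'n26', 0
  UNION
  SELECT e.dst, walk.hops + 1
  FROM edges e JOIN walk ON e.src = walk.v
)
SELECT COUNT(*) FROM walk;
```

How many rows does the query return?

3

Base: (n26, hops=0).
Iteration 1: edges from {n26} -> (n14, hops=1).
Iteration 2: edges from {n14} -> (n19, hops=2).
Iteration 3: no outgoing edges from {n19}; recursion stops.
Total rows emitted: 3.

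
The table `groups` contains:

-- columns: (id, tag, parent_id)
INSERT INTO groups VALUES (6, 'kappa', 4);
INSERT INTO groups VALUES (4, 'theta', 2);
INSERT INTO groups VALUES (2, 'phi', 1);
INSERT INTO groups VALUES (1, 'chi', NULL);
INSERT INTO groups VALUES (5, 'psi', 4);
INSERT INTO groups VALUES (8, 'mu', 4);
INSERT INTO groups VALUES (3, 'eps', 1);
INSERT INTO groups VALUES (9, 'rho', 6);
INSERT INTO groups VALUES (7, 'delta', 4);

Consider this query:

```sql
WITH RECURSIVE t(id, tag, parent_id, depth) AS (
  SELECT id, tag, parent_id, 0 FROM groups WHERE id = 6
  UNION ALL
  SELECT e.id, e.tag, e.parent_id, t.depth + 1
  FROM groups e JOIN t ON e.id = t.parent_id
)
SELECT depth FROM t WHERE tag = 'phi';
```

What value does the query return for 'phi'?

Base: id=6 (kappa), parent_id=4, depth 0.
Iteration 1: join on id=4 -> theta (id 4, parent_id=2, depth 1).
Iteration 2: join on id=2 -> phi (id 2, parent_id=1, depth 2).
Iteration 3: join on id=1 -> chi (id 1, parent_id=NULL, depth 3).
Iteration 4: parent_id is NULL; no match; recursion stops.

2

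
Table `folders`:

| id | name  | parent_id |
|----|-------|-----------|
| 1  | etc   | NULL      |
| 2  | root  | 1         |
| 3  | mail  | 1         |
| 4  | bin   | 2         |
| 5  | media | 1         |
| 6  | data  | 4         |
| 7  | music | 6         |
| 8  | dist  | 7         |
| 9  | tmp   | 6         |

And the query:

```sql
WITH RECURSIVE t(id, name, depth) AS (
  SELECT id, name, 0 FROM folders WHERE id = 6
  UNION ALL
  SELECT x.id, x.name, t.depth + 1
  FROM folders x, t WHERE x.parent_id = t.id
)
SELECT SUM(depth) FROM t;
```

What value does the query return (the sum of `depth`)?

Base: id=6 (data) at depth 0.
Iteration 1: rows with parent_id in {6} -> music (id 7, depth 1), tmp (id 9, depth 1).
Iteration 2: rows with parent_id in {7,9} -> dist (id 8, depth 2).
Iteration 3: no rows with parent_id in {8}; recursion stops.
SUM(depth) = 0 + 1 + 1 + 2 = 4.

4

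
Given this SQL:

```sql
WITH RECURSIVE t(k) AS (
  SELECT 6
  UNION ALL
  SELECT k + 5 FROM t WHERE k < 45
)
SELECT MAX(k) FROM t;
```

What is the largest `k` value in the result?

Base: k=6.
Iteration 1: 6 < 45 holds -> k = 6 + 5 = 11.
Iteration 2: 11 < 45 holds -> k = 11 + 5 = 16.
Iteration 3: 16 < 45 holds -> k = 16 + 5 = 21.
Iteration 4: 21 < 45 holds -> k = 21 + 5 = 26.
Iteration 5: 26 < 45 holds -> k = 26 + 5 = 31.
Iteration 6: 31 < 45 holds -> k = 31 + 5 = 36.
Iteration 7: 36 < 45 holds -> k = 36 + 5 = 41.
Iteration 8: 41 < 45 holds -> k = 41 + 5 = 46.
Iteration 9: 46 < 45 fails; recursion stops.
k values: 6, 11, 16, 21, 26, 31, 36, 41, 46; the maximum is 46.

46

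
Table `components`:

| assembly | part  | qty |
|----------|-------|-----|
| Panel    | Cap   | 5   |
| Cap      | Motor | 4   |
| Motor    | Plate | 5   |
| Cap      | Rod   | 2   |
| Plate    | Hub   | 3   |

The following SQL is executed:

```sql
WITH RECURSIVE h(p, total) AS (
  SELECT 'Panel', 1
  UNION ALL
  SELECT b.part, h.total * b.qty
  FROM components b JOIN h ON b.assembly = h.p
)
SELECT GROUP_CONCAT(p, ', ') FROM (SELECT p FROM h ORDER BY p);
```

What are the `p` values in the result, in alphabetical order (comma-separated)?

Base: (Panel, total=1).
Iteration 1: components of {Panel} -> Cap = 1*5 = 5.
Iteration 2: components of {Cap} -> Motor = 5*4 = 20, Rod = 5*2 = 10.
Iteration 3: components of {Motor,Rod} -> Plate = 20*5 = 100.
Iteration 4: components of {Plate} -> Hub = 100*3 = 300.
Iteration 5: no further components; recursion stops.

Cap, Hub, Motor, Panel, Plate, Rod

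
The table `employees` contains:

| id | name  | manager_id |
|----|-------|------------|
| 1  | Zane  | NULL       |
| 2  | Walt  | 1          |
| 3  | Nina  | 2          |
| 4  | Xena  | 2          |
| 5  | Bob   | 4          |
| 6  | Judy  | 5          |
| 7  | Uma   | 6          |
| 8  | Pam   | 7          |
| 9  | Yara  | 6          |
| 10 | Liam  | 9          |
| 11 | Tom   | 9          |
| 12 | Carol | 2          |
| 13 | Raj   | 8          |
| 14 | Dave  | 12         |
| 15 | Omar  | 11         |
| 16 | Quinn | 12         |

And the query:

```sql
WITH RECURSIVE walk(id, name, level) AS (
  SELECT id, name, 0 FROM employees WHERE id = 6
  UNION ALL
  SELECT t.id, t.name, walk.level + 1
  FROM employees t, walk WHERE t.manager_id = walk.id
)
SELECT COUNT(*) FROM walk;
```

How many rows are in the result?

8

Base: id=6 (Judy) at level 0.
Iteration 1: rows with manager_id in {6} -> Uma (id 7, level 1), Yara (id 9, level 1).
Iteration 2: rows with manager_id in {7,9} -> Pam (id 8, level 2), Liam (id 10, level 2), Tom (id 11, level 2).
Iteration 3: rows with manager_id in {8,10,11} -> Raj (id 13, level 3), Omar (id 15, level 3).
Iteration 4: no rows with manager_id in {13,15}; recursion stops.
Total rows emitted: 8.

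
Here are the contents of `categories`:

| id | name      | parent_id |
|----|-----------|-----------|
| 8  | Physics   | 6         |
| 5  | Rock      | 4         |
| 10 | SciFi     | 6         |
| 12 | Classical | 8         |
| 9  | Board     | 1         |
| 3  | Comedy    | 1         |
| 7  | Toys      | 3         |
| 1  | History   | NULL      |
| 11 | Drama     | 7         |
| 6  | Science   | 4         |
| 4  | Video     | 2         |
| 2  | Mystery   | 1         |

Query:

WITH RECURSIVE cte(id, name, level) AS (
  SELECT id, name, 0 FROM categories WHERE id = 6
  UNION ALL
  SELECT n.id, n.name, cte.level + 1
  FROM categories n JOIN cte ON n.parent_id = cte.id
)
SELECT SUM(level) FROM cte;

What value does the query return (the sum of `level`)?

Base: id=6 (Science) at level 0.
Iteration 1: rows with parent_id in {6} -> Physics (id 8, level 1), SciFi (id 10, level 1).
Iteration 2: rows with parent_id in {8,10} -> Classical (id 12, level 2).
Iteration 3: no rows with parent_id in {12}; recursion stops.
SUM(level) = 0 + 1 + 1 + 2 = 4.

4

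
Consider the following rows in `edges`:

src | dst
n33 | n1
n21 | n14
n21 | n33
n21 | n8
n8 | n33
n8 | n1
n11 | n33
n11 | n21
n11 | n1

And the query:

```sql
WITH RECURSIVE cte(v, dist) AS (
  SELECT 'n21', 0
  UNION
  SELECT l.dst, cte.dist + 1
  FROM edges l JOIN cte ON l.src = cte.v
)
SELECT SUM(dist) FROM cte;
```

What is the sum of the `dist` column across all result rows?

10

Base: (n21, dist=0).
Iteration 1: edges from {n21} -> (n14, dist=1), (n33, dist=1), (n8, dist=1).
Iteration 2: edges from {n14,n33,n8} -> (n1, dist=2), (n33, dist=2). [UNION drops 1 duplicate row(s)]
Iteration 3: edges from {n1,n33} -> (n1, dist=3).
Iteration 4: no outgoing edges from {n1}; recursion stops.
SUM(dist) = 0 + 1 + 1 + 1 + 2 + 2 + 3 = 10.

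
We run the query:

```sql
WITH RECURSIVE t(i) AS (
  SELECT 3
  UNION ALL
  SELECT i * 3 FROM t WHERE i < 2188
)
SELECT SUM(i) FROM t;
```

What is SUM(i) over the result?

9840

Base: i=3.
Iteration 1: 3 < 2188 holds -> i = 3 * 3 = 9.
Iteration 2: 9 < 2188 holds -> i = 9 * 3 = 27.
Iteration 3: 27 < 2188 holds -> i = 27 * 3 = 81.
Iteration 4: 81 < 2188 holds -> i = 81 * 3 = 243.
Iteration 5: 243 < 2188 holds -> i = 243 * 3 = 729.
Iteration 6: 729 < 2188 holds -> i = 729 * 3 = 2187.
Iteration 7: 2187 < 2188 holds -> i = 2187 * 3 = 6561.
Iteration 8: 6561 < 2188 fails; recursion stops.
SUM(i) = 3 + 9 + 27 + 81 + 243 + 729 + 2187 + 6561 = 9840.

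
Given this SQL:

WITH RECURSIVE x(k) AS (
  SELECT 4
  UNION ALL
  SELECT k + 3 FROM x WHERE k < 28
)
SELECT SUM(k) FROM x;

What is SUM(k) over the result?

144

Base: k=4.
Iteration 1: 4 < 28 holds -> k = 4 + 3 = 7.
Iteration 2: 7 < 28 holds -> k = 7 + 3 = 10.
Iteration 3: 10 < 28 holds -> k = 10 + 3 = 13.
Iteration 4: 13 < 28 holds -> k = 13 + 3 = 16.
Iteration 5: 16 < 28 holds -> k = 16 + 3 = 19.
Iteration 6: 19 < 28 holds -> k = 19 + 3 = 22.
Iteration 7: 22 < 28 holds -> k = 22 + 3 = 25.
Iteration 8: 25 < 28 holds -> k = 25 + 3 = 28.
Iteration 9: 28 < 28 fails; recursion stops.
SUM(k) = 4 + 7 + 10 + 13 + 16 + 19 + 22 + 25 + 28 = 144.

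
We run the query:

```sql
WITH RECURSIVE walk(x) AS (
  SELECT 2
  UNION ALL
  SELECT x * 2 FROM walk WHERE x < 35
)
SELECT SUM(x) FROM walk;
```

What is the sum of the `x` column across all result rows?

Base: x=2.
Iteration 1: 2 < 35 holds -> x = 2 * 2 = 4.
Iteration 2: 4 < 35 holds -> x = 4 * 2 = 8.
Iteration 3: 8 < 35 holds -> x = 8 * 2 = 16.
Iteration 4: 16 < 35 holds -> x = 16 * 2 = 32.
Iteration 5: 32 < 35 holds -> x = 32 * 2 = 64.
Iteration 6: 64 < 35 fails; recursion stops.
SUM(x) = 2 + 4 + 8 + 16 + 32 + 64 = 126.

126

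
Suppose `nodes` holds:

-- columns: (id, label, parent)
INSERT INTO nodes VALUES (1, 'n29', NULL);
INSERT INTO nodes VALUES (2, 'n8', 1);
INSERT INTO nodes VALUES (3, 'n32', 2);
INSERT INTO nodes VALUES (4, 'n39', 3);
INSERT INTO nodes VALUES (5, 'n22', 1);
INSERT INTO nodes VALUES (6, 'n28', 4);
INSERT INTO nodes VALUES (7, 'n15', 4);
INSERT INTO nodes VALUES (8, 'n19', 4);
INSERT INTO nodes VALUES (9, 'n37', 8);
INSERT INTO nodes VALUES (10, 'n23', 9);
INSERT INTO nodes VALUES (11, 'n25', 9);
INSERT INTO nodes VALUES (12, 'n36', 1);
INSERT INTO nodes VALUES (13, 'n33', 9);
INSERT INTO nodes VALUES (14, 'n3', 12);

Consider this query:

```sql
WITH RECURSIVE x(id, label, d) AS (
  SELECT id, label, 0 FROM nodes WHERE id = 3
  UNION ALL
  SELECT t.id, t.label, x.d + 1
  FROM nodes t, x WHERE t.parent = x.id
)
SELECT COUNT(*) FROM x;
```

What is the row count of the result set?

Base: id=3 (n32) at d 0.
Iteration 1: rows with parent in {3} -> n39 (id 4, d 1).
Iteration 2: rows with parent in {4} -> n28 (id 6, d 2), n15 (id 7, d 2), n19 (id 8, d 2).
Iteration 3: rows with parent in {6,7,8} -> n37 (id 9, d 3).
Iteration 4: rows with parent in {9} -> n23 (id 10, d 4), n25 (id 11, d 4), n33 (id 13, d 4).
Iteration 5: no rows with parent in {10,11,13}; recursion stops.
Total rows emitted: 9.

9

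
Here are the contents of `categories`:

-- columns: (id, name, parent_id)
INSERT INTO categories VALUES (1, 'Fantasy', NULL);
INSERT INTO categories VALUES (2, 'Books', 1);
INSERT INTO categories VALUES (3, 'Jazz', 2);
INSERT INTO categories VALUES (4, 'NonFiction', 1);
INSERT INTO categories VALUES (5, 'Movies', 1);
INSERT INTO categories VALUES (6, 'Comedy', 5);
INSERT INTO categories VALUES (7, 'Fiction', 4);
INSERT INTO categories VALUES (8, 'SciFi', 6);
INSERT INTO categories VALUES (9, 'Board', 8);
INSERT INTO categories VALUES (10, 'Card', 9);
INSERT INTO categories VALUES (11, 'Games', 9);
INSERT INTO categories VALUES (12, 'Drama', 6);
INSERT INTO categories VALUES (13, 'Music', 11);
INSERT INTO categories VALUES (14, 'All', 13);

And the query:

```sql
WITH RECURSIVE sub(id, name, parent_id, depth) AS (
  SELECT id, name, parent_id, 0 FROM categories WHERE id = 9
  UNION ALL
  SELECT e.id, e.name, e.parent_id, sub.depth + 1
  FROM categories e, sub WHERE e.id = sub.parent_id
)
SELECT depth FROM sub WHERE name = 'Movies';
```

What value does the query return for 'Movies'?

3

Base: id=9 (Board), parent_id=8, depth 0.
Iteration 1: join on id=8 -> SciFi (id 8, parent_id=6, depth 1).
Iteration 2: join on id=6 -> Comedy (id 6, parent_id=5, depth 2).
Iteration 3: join on id=5 -> Movies (id 5, parent_id=1, depth 3).
Iteration 4: join on id=1 -> Fantasy (id 1, parent_id=NULL, depth 4).
Iteration 5: parent_id is NULL; no match; recursion stops.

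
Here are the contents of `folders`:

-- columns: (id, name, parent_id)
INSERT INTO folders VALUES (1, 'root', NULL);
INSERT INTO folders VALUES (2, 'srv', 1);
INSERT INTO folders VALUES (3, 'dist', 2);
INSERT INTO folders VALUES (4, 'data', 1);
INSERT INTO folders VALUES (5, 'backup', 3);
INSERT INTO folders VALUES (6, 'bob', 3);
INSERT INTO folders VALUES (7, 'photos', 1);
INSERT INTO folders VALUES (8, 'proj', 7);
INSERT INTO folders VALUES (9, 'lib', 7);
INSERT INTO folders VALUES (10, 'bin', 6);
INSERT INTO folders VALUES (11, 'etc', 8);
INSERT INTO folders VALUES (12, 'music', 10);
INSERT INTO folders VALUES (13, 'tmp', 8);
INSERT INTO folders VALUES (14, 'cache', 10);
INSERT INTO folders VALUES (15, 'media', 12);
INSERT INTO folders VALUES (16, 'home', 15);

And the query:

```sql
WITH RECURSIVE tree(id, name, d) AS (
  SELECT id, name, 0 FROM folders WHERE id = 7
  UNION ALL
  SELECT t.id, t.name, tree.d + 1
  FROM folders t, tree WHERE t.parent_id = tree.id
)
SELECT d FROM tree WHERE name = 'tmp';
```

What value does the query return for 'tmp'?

2

Base: id=7 (photos) at d 0.
Iteration 1: rows with parent_id in {7} -> proj (id 8, d 1), lib (id 9, d 1).
Iteration 2: rows with parent_id in {8,9} -> etc (id 11, d 2), tmp (id 13, d 2).
Iteration 3: no rows with parent_id in {11,13}; recursion stops.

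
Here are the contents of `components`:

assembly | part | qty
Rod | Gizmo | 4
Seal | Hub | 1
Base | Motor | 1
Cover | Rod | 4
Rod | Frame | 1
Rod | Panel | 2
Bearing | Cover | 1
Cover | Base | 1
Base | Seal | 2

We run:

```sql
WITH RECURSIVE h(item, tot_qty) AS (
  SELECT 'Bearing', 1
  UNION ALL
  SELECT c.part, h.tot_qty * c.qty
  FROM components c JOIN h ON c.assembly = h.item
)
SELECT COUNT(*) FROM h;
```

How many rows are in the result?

10

Base: (Bearing, tot_qty=1).
Iteration 1: components of {Bearing} -> Cover = 1*1 = 1.
Iteration 2: components of {Cover} -> Base = 1*1 = 1, Rod = 1*4 = 4.
Iteration 3: components of {Base,Rod} -> Frame = 4*1 = 4, Gizmo = 4*4 = 16, Motor = 1*1 = 1, Panel = 4*2 = 8, Seal = 1*2 = 2.
Iteration 4: components of {Frame,Gizmo,Motor,Panel,Seal} -> Hub = 2*1 = 2.
Iteration 5: no further components; recursion stops.
Total rows emitted: 10.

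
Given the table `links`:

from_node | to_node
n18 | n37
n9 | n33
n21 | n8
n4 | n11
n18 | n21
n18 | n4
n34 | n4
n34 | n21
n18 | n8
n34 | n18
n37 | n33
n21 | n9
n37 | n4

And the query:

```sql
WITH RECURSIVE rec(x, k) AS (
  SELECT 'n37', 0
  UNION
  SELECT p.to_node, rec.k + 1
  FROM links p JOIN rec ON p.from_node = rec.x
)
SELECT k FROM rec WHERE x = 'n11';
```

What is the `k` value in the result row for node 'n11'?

Base: (n37, k=0).
Iteration 1: edges from {n37} -> (n33, k=1), (n4, k=1).
Iteration 2: edges from {n33,n4} -> (n11, k=2).
Iteration 3: no outgoing edges from {n11}; recursion stops.

2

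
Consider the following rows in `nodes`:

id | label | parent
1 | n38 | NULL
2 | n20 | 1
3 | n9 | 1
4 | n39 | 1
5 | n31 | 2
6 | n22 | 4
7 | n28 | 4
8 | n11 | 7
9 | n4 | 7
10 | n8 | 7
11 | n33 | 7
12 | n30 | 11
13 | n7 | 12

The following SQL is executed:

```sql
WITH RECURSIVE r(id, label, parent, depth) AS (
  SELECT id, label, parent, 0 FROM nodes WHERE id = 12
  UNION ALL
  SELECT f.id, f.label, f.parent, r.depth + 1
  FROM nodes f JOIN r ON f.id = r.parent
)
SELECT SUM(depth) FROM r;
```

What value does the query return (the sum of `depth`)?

Base: id=12 (n30), parent=11, depth 0.
Iteration 1: join on id=11 -> n33 (id 11, parent=7, depth 1).
Iteration 2: join on id=7 -> n28 (id 7, parent=4, depth 2).
Iteration 3: join on id=4 -> n39 (id 4, parent=1, depth 3).
Iteration 4: join on id=1 -> n38 (id 1, parent=NULL, depth 4).
Iteration 5: parent is NULL; no match; recursion stops.
SUM(depth) = 0 + 1 + 2 + 3 + 4 = 10.

10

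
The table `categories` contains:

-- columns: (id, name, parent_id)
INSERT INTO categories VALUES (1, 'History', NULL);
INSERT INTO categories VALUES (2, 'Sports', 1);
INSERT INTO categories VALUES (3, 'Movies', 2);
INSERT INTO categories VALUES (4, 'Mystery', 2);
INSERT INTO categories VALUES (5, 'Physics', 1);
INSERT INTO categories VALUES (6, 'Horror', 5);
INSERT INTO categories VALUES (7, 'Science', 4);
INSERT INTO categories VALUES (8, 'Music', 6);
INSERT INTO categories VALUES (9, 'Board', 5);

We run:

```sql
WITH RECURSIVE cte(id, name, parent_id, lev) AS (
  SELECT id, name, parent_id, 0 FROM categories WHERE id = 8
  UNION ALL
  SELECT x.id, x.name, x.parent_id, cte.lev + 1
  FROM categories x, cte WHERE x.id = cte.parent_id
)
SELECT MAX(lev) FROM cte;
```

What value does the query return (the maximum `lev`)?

3

Base: id=8 (Music), parent_id=6, lev 0.
Iteration 1: join on id=6 -> Horror (id 6, parent_id=5, lev 1).
Iteration 2: join on id=5 -> Physics (id 5, parent_id=1, lev 2).
Iteration 3: join on id=1 -> History (id 1, parent_id=NULL, lev 3).
Iteration 4: parent_id is NULL; no match; recursion stops.
lev values: 0, 1, 2, 3; the maximum is 3.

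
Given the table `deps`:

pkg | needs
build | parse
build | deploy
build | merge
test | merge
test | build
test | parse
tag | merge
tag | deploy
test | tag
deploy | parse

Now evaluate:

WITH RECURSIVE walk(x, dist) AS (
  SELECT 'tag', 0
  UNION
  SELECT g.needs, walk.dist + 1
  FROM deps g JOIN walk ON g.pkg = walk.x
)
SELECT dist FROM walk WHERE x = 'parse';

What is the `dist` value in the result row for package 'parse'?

Base: (tag, dist=0).
Iteration 1: edges from {tag} -> (deploy, dist=1), (merge, dist=1).
Iteration 2: edges from {deploy,merge} -> (parse, dist=2).
Iteration 3: no outgoing edges from {parse}; recursion stops.

2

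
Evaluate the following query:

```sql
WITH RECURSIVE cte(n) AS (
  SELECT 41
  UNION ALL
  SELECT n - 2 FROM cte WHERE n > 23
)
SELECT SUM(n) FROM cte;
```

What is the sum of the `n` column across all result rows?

320

Base: n=41.
Iteration 1: 41 > 23 holds -> n = 41 - 2 = 39.
Iteration 2: 39 > 23 holds -> n = 39 - 2 = 37.
Iteration 3: 37 > 23 holds -> n = 37 - 2 = 35.
Iteration 4: 35 > 23 holds -> n = 35 - 2 = 33.
Iteration 5: 33 > 23 holds -> n = 33 - 2 = 31.
Iteration 6: 31 > 23 holds -> n = 31 - 2 = 29.
Iteration 7: 29 > 23 holds -> n = 29 - 2 = 27.
Iteration 8: 27 > 23 holds -> n = 27 - 2 = 25.
Iteration 9: 25 > 23 holds -> n = 25 - 2 = 23.
Iteration 10: 23 > 23 fails; recursion stops.
SUM(n) = 41 + 39 + 37 + 35 + 33 + 31 + 29 + 27 + 25 + 23 = 320.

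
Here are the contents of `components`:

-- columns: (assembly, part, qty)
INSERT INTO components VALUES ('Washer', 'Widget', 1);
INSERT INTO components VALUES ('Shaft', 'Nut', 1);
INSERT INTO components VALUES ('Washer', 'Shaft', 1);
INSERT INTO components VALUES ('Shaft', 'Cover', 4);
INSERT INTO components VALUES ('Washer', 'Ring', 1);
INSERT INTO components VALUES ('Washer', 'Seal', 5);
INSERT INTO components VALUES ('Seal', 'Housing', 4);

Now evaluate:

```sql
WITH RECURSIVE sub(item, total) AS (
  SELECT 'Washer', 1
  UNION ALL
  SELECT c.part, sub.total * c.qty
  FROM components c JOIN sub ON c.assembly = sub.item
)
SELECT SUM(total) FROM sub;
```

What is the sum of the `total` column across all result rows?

34

Base: (Washer, total=1).
Iteration 1: components of {Washer} -> Ring = 1*1 = 1, Seal = 1*5 = 5, Shaft = 1*1 = 1, Widget = 1*1 = 1.
Iteration 2: components of {Ring,Seal,Shaft,Widget} -> Cover = 1*4 = 4, Housing = 5*4 = 20, Nut = 1*1 = 1.
Iteration 3: no further components; recursion stops.
SUM(total) = 1 + 1 + 5 + 1 + 1 + 1 + 4 + 20 = 34.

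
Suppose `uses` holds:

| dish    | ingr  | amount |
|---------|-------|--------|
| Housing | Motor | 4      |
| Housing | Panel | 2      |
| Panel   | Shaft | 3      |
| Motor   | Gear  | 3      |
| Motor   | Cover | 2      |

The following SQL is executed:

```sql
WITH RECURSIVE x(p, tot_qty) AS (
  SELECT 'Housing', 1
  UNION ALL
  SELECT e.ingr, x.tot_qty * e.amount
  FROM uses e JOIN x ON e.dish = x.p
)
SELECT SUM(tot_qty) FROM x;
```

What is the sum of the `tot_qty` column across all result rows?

33

Base: (Housing, tot_qty=1).
Iteration 1: components of {Housing} -> Motor = 1*4 = 4, Panel = 1*2 = 2.
Iteration 2: components of {Motor,Panel} -> Cover = 4*2 = 8, Gear = 4*3 = 12, Shaft = 2*3 = 6.
Iteration 3: no further components; recursion stops.
SUM(tot_qty) = 1 + 4 + 2 + 12 + 8 + 6 = 33.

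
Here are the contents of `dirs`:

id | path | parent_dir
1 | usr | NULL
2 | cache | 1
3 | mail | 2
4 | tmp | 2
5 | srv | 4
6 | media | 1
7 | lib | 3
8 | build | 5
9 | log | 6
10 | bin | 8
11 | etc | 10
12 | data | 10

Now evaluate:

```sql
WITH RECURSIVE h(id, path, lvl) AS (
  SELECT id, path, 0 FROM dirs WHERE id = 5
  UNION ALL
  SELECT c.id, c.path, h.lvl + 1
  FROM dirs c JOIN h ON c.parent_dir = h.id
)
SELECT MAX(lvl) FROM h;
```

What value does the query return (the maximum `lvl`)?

3

Base: id=5 (srv) at lvl 0.
Iteration 1: rows with parent_dir in {5} -> build (id 8, lvl 1).
Iteration 2: rows with parent_dir in {8} -> bin (id 10, lvl 2).
Iteration 3: rows with parent_dir in {10} -> etc (id 11, lvl 3), data (id 12, lvl 3).
Iteration 4: no rows with parent_dir in {11,12}; recursion stops.
lvl values: 0, 1, 2, 3, 3; the maximum is 3.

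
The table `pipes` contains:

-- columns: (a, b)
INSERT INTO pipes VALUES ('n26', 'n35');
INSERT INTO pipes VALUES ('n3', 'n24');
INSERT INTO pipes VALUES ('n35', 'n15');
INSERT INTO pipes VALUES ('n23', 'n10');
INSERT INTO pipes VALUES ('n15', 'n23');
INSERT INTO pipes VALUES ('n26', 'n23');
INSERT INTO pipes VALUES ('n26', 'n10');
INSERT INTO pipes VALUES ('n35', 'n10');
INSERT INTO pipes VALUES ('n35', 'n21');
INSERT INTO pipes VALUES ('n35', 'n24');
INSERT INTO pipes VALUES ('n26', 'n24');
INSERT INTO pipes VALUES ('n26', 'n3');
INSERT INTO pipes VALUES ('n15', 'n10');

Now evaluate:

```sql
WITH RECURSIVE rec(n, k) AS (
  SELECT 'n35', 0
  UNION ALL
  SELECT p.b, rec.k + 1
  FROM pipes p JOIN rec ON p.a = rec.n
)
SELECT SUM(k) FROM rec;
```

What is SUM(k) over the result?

11

Base: (n35, k=0).
Iteration 1: edges from {n35} -> (n10, k=1), (n15, k=1), (n21, k=1), (n24, k=1).
Iteration 2: edges from {n10,n15,n21,n24} -> (n10, k=2), (n23, k=2).
Iteration 3: edges from {n10,n23} -> (n10, k=3).
Iteration 4: no outgoing edges from {n10}; recursion stops.
SUM(k) = 0 + 1 + 1 + 1 + 1 + 2 + 2 + 3 = 11.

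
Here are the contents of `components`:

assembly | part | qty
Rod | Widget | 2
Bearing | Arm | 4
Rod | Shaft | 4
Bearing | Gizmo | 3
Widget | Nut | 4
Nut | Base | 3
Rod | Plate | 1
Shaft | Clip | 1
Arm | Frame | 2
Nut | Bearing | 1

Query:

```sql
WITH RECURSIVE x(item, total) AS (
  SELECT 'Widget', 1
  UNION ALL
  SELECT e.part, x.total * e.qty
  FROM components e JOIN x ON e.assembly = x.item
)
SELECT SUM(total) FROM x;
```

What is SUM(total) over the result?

Base: (Widget, total=1).
Iteration 1: components of {Widget} -> Nut = 1*4 = 4.
Iteration 2: components of {Nut} -> Base = 4*3 = 12, Bearing = 4*1 = 4.
Iteration 3: components of {Base,Bearing} -> Arm = 4*4 = 16, Gizmo = 4*3 = 12.
Iteration 4: components of {Arm,Gizmo} -> Frame = 16*2 = 32.
Iteration 5: no further components; recursion stops.
SUM(total) = 1 + 4 + 4 + 12 + 16 + 12 + 32 = 81.

81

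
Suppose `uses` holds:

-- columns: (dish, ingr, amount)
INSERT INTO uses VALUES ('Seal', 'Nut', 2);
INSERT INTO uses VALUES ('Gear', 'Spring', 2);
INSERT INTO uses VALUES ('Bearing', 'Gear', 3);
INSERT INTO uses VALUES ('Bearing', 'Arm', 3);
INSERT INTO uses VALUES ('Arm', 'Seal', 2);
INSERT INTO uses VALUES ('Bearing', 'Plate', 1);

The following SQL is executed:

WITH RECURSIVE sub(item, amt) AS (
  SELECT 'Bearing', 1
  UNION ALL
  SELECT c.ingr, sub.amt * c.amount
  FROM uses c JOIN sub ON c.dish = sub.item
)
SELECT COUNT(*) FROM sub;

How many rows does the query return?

7

Base: (Bearing, amt=1).
Iteration 1: components of {Bearing} -> Arm = 1*3 = 3, Gear = 1*3 = 3, Plate = 1*1 = 1.
Iteration 2: components of {Arm,Gear,Plate} -> Seal = 3*2 = 6, Spring = 3*2 = 6.
Iteration 3: components of {Seal,Spring} -> Nut = 6*2 = 12.
Iteration 4: no further components; recursion stops.
Total rows emitted: 7.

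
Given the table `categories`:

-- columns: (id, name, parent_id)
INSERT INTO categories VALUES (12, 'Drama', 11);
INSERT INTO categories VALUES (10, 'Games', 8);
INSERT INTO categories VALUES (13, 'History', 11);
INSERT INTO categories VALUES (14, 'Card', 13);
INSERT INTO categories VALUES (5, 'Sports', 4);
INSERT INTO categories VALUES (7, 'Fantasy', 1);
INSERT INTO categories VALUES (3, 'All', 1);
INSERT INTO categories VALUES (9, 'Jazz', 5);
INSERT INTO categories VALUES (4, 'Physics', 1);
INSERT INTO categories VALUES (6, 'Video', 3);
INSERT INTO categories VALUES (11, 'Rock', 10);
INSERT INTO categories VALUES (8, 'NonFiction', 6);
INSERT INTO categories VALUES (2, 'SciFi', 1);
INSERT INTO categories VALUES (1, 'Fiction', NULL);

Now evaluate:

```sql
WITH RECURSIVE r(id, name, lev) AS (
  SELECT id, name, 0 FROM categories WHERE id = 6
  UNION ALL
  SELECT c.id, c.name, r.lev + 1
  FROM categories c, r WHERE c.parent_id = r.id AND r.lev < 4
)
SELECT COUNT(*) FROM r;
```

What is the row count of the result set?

6

Base: id=6 (Video) at lev 0.
Iteration 1: rows with parent_id in {6} -> NonFiction (id 8, lev 1).
Iteration 2: rows with parent_id in {8} -> Games (id 10, lev 2).
Iteration 3: rows with parent_id in {10} -> Rock (id 11, lev 3).
Iteration 4: rows with parent_id in {11} -> Drama (id 12, lev 4), History (id 13, lev 4).
Iteration 5: lev < 4 fails for all current rows; recursion stops.
Total rows emitted: 6.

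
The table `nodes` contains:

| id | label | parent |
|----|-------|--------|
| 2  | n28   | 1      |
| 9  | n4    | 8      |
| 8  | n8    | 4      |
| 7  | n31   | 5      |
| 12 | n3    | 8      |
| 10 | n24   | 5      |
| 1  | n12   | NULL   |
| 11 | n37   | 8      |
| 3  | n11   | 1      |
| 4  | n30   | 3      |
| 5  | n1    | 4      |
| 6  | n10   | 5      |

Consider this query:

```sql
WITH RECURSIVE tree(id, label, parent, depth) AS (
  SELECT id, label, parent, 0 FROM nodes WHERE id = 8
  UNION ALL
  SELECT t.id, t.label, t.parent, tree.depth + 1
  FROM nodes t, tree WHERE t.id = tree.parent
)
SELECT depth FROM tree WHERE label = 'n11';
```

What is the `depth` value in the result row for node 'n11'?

2

Base: id=8 (n8), parent=4, depth 0.
Iteration 1: join on id=4 -> n30 (id 4, parent=3, depth 1).
Iteration 2: join on id=3 -> n11 (id 3, parent=1, depth 2).
Iteration 3: join on id=1 -> n12 (id 1, parent=NULL, depth 3).
Iteration 4: parent is NULL; no match; recursion stops.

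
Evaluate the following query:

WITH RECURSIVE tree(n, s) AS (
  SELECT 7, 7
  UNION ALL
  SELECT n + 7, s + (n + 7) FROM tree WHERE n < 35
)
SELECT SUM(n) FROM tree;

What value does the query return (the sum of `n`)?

Base: n=7, s=7.
Iteration 1: 7 < 35 holds -> n = 7 + 7 = 14, s = 7 + 14 = 21.
Iteration 2: 14 < 35 holds -> n = 14 + 7 = 21, s = 21 + 21 = 42.
Iteration 3: 21 < 35 holds -> n = 21 + 7 = 28, s = 42 + 28 = 70.
Iteration 4: 28 < 35 holds -> n = 28 + 7 = 35, s = 70 + 35 = 105.
Iteration 5: 35 < 35 fails; recursion stops.
SUM(n) = 7 + 14 + 21 + 28 + 35 = 105.

105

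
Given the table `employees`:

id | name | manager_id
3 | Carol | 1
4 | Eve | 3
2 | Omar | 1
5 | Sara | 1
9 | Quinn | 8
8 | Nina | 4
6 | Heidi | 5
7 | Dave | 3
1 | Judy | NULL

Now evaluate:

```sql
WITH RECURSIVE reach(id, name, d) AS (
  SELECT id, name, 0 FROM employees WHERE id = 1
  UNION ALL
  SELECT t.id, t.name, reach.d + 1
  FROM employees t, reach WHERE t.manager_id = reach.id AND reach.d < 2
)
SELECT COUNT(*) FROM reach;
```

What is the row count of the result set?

Base: id=1 (Judy) at d 0.
Iteration 1: rows with manager_id in {1} -> Omar (id 2, d 1), Carol (id 3, d 1), Sara (id 5, d 1).
Iteration 2: rows with manager_id in {2,3,5} -> Eve (id 4, d 2), Heidi (id 6, d 2), Dave (id 7, d 2).
Iteration 3: d < 2 fails for all current rows; recursion stops.
Total rows emitted: 7.

7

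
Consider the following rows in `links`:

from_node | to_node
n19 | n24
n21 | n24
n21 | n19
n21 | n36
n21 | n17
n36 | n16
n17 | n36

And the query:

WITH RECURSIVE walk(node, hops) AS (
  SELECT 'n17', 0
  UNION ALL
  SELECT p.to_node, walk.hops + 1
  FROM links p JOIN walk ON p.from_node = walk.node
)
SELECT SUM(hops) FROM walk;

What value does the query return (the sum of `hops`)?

Base: (n17, hops=0).
Iteration 1: edges from {n17} -> (n36, hops=1).
Iteration 2: edges from {n36} -> (n16, hops=2).
Iteration 3: no outgoing edges from {n16}; recursion stops.
SUM(hops) = 0 + 1 + 2 = 3.

3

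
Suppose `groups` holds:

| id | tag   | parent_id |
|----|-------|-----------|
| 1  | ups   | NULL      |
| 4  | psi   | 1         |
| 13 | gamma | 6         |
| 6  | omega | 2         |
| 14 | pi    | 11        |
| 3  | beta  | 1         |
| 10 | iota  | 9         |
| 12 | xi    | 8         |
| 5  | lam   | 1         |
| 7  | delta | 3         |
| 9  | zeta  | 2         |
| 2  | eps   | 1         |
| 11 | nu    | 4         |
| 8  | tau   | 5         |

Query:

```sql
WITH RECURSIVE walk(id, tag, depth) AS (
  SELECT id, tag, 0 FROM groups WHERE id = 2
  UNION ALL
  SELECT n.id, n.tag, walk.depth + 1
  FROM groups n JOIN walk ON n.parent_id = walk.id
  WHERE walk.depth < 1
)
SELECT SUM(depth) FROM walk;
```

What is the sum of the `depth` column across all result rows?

Base: id=2 (eps) at depth 0.
Iteration 1: rows with parent_id in {2} -> omega (id 6, depth 1), zeta (id 9, depth 1).
Iteration 2: depth < 1 fails for all current rows; recursion stops.
SUM(depth) = 0 + 1 + 1 = 2.

2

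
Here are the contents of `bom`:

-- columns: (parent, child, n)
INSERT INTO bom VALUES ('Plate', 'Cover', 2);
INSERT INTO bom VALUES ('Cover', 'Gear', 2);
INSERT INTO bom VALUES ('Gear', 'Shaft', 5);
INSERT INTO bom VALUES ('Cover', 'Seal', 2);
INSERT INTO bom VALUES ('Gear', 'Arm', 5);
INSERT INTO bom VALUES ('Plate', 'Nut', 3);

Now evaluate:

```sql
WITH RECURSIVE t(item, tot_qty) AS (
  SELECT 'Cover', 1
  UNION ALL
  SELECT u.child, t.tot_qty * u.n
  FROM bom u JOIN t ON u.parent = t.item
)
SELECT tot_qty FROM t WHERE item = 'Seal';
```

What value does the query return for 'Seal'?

2

Base: (Cover, tot_qty=1).
Iteration 1: components of {Cover} -> Gear = 1*2 = 2, Seal = 1*2 = 2.
Iteration 2: components of {Gear,Seal} -> Arm = 2*5 = 10, Shaft = 2*5 = 10.
Iteration 3: no further components; recursion stops.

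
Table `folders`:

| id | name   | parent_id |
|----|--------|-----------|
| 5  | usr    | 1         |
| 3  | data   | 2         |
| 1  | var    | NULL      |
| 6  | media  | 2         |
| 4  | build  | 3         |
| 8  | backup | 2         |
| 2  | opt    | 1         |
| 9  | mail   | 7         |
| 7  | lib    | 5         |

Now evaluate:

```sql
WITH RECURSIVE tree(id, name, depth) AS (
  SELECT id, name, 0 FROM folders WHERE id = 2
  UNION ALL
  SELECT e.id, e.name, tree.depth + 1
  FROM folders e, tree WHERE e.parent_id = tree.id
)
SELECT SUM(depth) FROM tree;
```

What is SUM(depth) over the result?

Base: id=2 (opt) at depth 0.
Iteration 1: rows with parent_id in {2} -> data (id 3, depth 1), media (id 6, depth 1), backup (id 8, depth 1).
Iteration 2: rows with parent_id in {3,6,8} -> build (id 4, depth 2).
Iteration 3: no rows with parent_id in {4}; recursion stops.
SUM(depth) = 0 + 1 + 1 + 1 + 2 = 5.

5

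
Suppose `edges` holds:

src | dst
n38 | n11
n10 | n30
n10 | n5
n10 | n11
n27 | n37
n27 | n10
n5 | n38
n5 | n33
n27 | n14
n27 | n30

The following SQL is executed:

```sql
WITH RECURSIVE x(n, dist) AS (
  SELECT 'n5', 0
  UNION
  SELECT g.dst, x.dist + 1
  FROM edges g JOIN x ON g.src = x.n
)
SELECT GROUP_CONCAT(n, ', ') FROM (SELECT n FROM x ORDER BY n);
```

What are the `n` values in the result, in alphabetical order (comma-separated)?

Base: (n5, dist=0).
Iteration 1: edges from {n5} -> (n33, dist=1), (n38, dist=1).
Iteration 2: edges from {n33,n38} -> (n11, dist=2).
Iteration 3: no outgoing edges from {n11}; recursion stops.

n11, n33, n38, n5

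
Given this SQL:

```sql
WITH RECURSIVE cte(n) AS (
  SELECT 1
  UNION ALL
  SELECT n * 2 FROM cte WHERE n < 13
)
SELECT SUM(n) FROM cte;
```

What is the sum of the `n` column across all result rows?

Base: n=1.
Iteration 1: 1 < 13 holds -> n = 1 * 2 = 2.
Iteration 2: 2 < 13 holds -> n = 2 * 2 = 4.
Iteration 3: 4 < 13 holds -> n = 4 * 2 = 8.
Iteration 4: 8 < 13 holds -> n = 8 * 2 = 16.
Iteration 5: 16 < 13 fails; recursion stops.
SUM(n) = 1 + 2 + 4 + 8 + 16 = 31.

31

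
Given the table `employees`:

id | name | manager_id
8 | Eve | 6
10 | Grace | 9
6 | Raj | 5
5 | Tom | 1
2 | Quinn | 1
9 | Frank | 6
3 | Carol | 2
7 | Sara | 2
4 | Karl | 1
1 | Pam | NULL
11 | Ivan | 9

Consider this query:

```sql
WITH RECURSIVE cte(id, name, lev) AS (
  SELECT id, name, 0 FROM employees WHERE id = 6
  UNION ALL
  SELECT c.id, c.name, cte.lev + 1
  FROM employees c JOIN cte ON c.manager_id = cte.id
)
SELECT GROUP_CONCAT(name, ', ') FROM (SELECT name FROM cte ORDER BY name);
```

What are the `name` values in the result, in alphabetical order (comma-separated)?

Eve, Frank, Grace, Ivan, Raj

Base: id=6 (Raj) at lev 0.
Iteration 1: rows with manager_id in {6} -> Eve (id 8, lev 1), Frank (id 9, lev 1).
Iteration 2: rows with manager_id in {8,9} -> Grace (id 10, lev 2), Ivan (id 11, lev 2).
Iteration 3: no rows with manager_id in {10,11}; recursion stops.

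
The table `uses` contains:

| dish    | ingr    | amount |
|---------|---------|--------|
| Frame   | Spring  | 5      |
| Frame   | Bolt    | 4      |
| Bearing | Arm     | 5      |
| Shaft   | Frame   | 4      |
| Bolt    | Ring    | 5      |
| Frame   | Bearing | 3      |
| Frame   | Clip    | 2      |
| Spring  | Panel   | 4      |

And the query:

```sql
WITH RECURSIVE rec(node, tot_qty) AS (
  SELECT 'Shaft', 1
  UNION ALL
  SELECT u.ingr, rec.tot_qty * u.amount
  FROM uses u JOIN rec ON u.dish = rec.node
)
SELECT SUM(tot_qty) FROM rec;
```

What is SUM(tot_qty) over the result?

Base: (Shaft, tot_qty=1).
Iteration 1: components of {Shaft} -> Frame = 1*4 = 4.
Iteration 2: components of {Frame} -> Bearing = 4*3 = 12, Bolt = 4*4 = 16, Clip = 4*2 = 8, Spring = 4*5 = 20.
Iteration 3: components of {Bearing,Bolt,Clip,Spring} -> Arm = 12*5 = 60, Panel = 20*4 = 80, Ring = 16*5 = 80.
Iteration 4: no further components; recursion stops.
SUM(tot_qty) = 1 + 4 + 16 + 12 + 20 + 8 + 80 + 60 + 80 = 281.

281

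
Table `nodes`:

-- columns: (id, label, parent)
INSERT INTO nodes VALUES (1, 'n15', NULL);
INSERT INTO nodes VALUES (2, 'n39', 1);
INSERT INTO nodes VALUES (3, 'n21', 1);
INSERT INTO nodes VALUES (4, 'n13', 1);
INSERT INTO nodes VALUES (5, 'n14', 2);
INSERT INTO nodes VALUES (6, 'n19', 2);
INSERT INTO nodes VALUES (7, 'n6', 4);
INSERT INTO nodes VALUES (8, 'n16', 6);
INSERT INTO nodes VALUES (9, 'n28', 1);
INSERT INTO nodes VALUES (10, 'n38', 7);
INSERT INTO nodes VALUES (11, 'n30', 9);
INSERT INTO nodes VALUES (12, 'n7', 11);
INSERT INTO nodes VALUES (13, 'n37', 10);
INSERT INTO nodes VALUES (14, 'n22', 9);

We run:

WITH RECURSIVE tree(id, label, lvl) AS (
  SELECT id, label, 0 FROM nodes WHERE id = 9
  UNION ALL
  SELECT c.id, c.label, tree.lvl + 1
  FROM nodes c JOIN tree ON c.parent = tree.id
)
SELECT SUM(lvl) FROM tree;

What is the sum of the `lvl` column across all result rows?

4

Base: id=9 (n28) at lvl 0.
Iteration 1: rows with parent in {9} -> n30 (id 11, lvl 1), n22 (id 14, lvl 1).
Iteration 2: rows with parent in {11,14} -> n7 (id 12, lvl 2).
Iteration 3: no rows with parent in {12}; recursion stops.
SUM(lvl) = 0 + 1 + 1 + 2 = 4.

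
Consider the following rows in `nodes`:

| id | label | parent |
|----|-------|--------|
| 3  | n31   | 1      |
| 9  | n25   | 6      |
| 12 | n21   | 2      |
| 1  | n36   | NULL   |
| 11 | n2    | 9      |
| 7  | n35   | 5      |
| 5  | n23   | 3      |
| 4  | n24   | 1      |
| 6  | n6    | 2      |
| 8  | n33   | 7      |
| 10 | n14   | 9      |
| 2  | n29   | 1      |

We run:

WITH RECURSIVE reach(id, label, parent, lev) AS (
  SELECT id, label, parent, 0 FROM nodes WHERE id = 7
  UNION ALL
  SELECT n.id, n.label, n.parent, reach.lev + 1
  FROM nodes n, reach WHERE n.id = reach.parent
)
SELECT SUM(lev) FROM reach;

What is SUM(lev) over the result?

6

Base: id=7 (n35), parent=5, lev 0.
Iteration 1: join on id=5 -> n23 (id 5, parent=3, lev 1).
Iteration 2: join on id=3 -> n31 (id 3, parent=1, lev 2).
Iteration 3: join on id=1 -> n36 (id 1, parent=NULL, lev 3).
Iteration 4: parent is NULL; no match; recursion stops.
SUM(lev) = 0 + 1 + 2 + 3 = 6.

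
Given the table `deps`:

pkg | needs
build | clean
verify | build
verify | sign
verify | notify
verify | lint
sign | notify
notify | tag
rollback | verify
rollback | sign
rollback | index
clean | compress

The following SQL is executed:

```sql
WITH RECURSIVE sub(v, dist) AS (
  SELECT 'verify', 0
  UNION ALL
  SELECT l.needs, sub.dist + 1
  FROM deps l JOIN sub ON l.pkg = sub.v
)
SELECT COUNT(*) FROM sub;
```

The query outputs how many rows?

10

Base: (verify, dist=0).
Iteration 1: edges from {verify} -> (build, dist=1), (lint, dist=1), (notify, dist=1), (sign, dist=1).
Iteration 2: edges from {build,lint,notify,sign} -> (clean, dist=2), (notify, dist=2), (tag, dist=2).
Iteration 3: edges from {clean,notify,tag} -> (compress, dist=3), (tag, dist=3).
Iteration 4: no outgoing edges from {compress,tag}; recursion stops.
Total rows emitted: 10.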